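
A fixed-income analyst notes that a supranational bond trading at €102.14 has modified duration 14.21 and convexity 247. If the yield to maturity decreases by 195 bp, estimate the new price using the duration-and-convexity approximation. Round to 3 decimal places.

€135.239

Duration effect: -D_mod·Δy = -14.21 × (-0.0195) = +0.277095
Convexity effect: ½·C·(Δy)² = 0.5 × 247 × (-0.0195)² = +0.046960875
ΔP/P ≈ +0.277095 + 0.046960875 = +0.324055875
New price ≈ 102.14 × (1 + 0.324055875) = 135.2390670725.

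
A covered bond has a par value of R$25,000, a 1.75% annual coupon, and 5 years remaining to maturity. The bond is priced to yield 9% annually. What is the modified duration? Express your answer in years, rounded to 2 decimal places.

Periodic yield y = 0.09. First find Macaulay duration:
  t   CF        PV=CF/(1+0.09)^t    t·PV
  1       437.50       401.3761       401.3761
  2       437.50       368.2350       736.4700
  3       437.50       337.8303     1,013.4908
  4       437.50       309.9360     1,239.7441
  5    25,437.50    16,532.6296    82,663.1482
  Σ                 17,950.0071    86,054.2293
P = 17,950.0071; Macaulay duration = 86,054.2293 / 17,950.0071 = 4.79411 years.
Modified duration = D_Mac / (1 + y) = 4.79411 / 1.09 = 4.39826 years.

4.40 years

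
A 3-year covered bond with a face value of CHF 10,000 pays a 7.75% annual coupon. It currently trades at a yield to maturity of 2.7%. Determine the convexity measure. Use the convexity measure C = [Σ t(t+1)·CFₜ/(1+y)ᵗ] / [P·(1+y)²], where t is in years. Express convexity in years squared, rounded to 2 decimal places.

With y = 0.027:
  t   CF        PV=CF/(1+0.027)^t    t·PV        t(t+1)·PV
  1       775.00       754.6251       754.6251       1,509.2502
  2       775.00       734.7859     1,469.5718       4,408.7154
  3    10,775.00     9,947.3168    29,841.9503     119,367.8012
  Σ                 11,436.7278    32,066.1472     125,285.7669
P = 11,436.7278.
Convexity = Σ t(t+1)·PV / [P·(1+y)²] = 125,285.7669 / (11,436.7278 × 1.054729) = 10.38626.

10.39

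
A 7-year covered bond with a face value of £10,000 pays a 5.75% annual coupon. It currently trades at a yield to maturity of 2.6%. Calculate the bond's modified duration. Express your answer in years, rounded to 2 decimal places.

5.91 years

Periodic yield y = 0.026. First find Macaulay duration:
  t   CF        PV=CF/(1+0.026)^t    t·PV
  1       575.00       560.4288       560.4288
  2       575.00       546.2269     1,092.4539
  3       575.00       532.3849     1,597.1548
  4       575.00       518.8937     2,075.5748
  5       575.00       505.7444     2,528.7218
  6       575.00       492.9282     2,957.5693
  7    10,575.00     8,835.8605    61,851.0235
  Σ                 11,992.4675    72,662.9269
P = 11,992.4675; Macaulay duration = 72,662.9269 / 11,992.4675 = 6.05905 years.
Modified duration = D_Mac / (1 + y) = 6.05905 / 1.026 = 5.90550 years.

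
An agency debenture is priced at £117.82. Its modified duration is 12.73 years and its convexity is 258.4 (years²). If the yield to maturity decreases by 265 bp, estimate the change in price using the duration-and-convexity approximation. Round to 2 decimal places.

+£50.44

Duration effect: -D_mod·Δy = -12.73 × (-0.0265) = +0.337345
Convexity effect: ½·C·(Δy)² = 0.5 × 258.4 × (-0.0265)² = +0.0907307
ΔP/P ≈ +0.337345 + 0.0907307 = +0.4280757
ΔP ≈ 117.82 × (+0.4280757) = +50.435878974.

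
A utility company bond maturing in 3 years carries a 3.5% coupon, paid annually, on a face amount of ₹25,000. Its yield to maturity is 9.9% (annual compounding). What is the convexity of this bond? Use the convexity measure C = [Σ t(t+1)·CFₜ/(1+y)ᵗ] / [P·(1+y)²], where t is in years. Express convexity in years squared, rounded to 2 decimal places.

9.45

With y = 0.099:
  t   CF        PV=CF/(1+0.099)^t    t·PV        t(t+1)·PV
  1       875.00       796.1783       796.1783       1,592.3567
  2       875.00       724.4571     1,448.9142       4,346.7426
  3    25,875.00    19,493.3859    58,480.1578     233,920.6312
  Σ                 21,014.0214    60,725.2503     239,859.7305
P = 21,014.0214.
Convexity = Σ t(t+1)·PV / [P·(1+y)²] = 239,859.7305 / (21,014.0214 × 1.207801) = 9.45046.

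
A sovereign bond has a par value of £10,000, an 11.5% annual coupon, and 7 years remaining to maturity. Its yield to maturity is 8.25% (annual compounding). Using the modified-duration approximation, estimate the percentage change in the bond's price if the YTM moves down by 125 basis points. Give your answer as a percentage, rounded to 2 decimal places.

+6.14%

Periodic yield y = 0.0825. Modified duration first:
  t   CF        PV=CF/(1+0.0825)^t    t·PV
  1     1,150.00     1,062.3557     1,062.3557
  2     1,150.00       981.3909     1,962.7818
  3     1,150.00       906.5967     2,719.7900
  4     1,150.00       837.5027     3,350.0108
  5     1,150.00       773.6746     3,868.3728
  6     1,150.00       714.7109     4,288.2654
  7    11,150.00     6,401.4673    44,810.2712
  Σ                 11,677.6987    62,061.8478
P = 11,677.6987; D_Mac = 5.31456 yrs; D_mod = 5.31456/(1+0.0825) = 4.90953 yrs.
ΔP/P ≈ -D_mod · Δy = -4.90953 × (-0.0125) = +0.061369 = +6.1369%.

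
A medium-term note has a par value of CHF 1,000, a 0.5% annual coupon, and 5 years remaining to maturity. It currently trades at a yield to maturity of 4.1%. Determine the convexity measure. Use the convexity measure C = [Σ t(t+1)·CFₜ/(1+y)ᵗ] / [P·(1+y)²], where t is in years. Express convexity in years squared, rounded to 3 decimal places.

With y = 0.041:
  t   CF        PV=CF/(1+0.041)^t    t·PV        t(t+1)·PV
  1         5.00         4.8031         4.8031           9.6061
  2         5.00         4.6139         9.2278          27.6834
  3         5.00         4.4322        13.2966          53.1862
  4         5.00         4.2576        17.0305          85.1524
  5     1,005.00       822.0768     4,110.3842      24,662.3053
  Σ                    840.1836     4,154.7421      24,837.9335
P = 840.1836.
Convexity = Σ t(t+1)·PV / [P·(1+y)²] = 24,837.9335 / (840.1836 × 1.083681) = 27.27971.

27.280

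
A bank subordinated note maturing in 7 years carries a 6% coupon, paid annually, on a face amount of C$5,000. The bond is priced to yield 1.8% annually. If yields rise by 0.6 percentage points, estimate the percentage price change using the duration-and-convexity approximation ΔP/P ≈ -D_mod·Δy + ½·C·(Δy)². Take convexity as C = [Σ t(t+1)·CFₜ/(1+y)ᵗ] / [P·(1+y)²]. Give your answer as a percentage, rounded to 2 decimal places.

With y = 0.018:
  t   CF        PV=CF/(1+0.018)^t    t·PV        t(t+1)·PV
  1       300.00       294.6955       294.6955         589.3910
  2       300.00       289.4848       578.9695       1,736.9085
  3       300.00       284.3662       853.0985       3,412.3940
  4       300.00       279.3381     1,117.3523       5,586.7616
  5       300.00       274.3989     1,371.9945       8,231.9670
  6       300.00       269.5471     1,617.2823      11,320.9762
  7     5,300.00     4,677.7976    32,744.5830     261,956.6637
  Σ                  6,369.6280    38,577.9756     292,835.0619
P = 6,369.6280; D_Mac = 6.05655 yrs; D_mod = 5.94946 yrs; C = 44.36224.
Duration effect: -5.94946 × (+0.006) = -0.035697
Convexity effect: 0.5 × 44.36224 × (0.006)² = +0.0007985
ΔP/P ≈ -0.035697 + 0.0007985 = -0.034898 = -3.4898%.

-3.49%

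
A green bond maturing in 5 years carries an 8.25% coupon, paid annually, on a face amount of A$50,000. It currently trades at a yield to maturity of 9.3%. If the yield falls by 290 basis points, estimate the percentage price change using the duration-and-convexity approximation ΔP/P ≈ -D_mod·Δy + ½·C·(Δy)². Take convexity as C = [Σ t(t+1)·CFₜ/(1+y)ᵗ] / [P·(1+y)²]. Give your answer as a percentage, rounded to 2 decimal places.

+12.20%

With y = 0.093:
  t   CF        PV=CF/(1+0.093)^t    t·PV        t(t+1)·PV
  1     4,125.00     3,774.0165     3,774.0165       7,548.0329
  2     4,125.00     3,452.8970     6,905.7941      20,717.3823
  3     4,125.00     3,159.1007     9,477.3020      37,909.2082
  4     4,125.00     2,890.3025    11,561.2102      57,806.0509
  5    54,125.00    34,697.4133   173,487.0666   1,040,922.3999
  Σ                 47,973.7301   205,205.3894   1,164,903.0741
P = 47,973.7301; D_Mac = 4.27745 yrs; D_mod = 3.91350 yrs; C = 20.32572.
Duration effect: -3.91350 × (-0.029) = +0.113491
Convexity effect: 0.5 × 20.32572 × (-0.029)² = +0.0085470
ΔP/P ≈ +0.113491 + 0.0085470 = +0.122038 = +12.2038%.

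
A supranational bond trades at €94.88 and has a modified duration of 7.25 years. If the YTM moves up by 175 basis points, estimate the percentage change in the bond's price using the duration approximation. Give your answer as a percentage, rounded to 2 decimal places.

Duration approximation: ΔP/P ≈ -D_mod · Δy = -7.25 × (+0.0175) = -0.126875.
As a percentage: -12.6875%.

-12.69%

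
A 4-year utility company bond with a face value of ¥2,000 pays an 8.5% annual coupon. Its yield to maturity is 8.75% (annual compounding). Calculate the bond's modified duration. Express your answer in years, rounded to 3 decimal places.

3.266 years

Periodic yield y = 0.0875. First find Macaulay duration:
  t   CF        PV=CF/(1+0.0875)^t    t·PV
  1       170.00       156.3218       156.3218
  2       170.00       143.7442       287.4884
  3       170.00       132.1786       396.5358
  4     2,170.00     1,551.4675     6,205.8698
  Σ                  1,983.7121     7,046.2159
P = 1,983.7121; Macaulay duration = 7,046.2159 / 1,983.7121 = 3.55204 years.
Modified duration = D_Mac / (1 + y) = 3.55204 / 1.0875 = 3.26624 years.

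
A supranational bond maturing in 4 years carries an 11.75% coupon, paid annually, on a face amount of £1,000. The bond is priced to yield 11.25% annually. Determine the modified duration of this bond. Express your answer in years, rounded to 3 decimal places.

Periodic yield y = 0.1125. First find Macaulay duration:
  t   CF        PV=CF/(1+0.1125)^t    t·PV
  1       117.50       105.6180       105.6180
  2       117.50        94.9375       189.8750
  3       117.50        85.3371       256.0113
  4     1,117.50       729.5372     2,918.1489
  Σ                  1,015.4298     3,469.6531
P = 1,015.4298; Macaulay duration = 3,469.6531 / 1,015.4298 = 3.41693 years.
Modified duration = D_Mac / (1 + y) = 3.41693 / 1.1125 = 3.07140 years.

3.071 years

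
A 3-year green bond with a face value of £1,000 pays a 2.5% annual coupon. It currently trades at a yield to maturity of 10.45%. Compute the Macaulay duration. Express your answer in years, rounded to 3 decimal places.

2.918 years

Periodic yield y = 0.1045. Discount each cash flow and weight by its year:
  t   CF        PV=CF/(1+0.1045)^t    t·PV
  1        25.00        22.6347        22.6347
  2        25.00        20.4931        40.9863
  3     1,025.00       760.7233     2,282.1698
  Σ                    803.8511     2,345.7908
Price P = Σ PV = 803.8511.
Macaulay duration = Σ(t·PV) / P = 2,345.7908 / 803.8511 = 2.91819 years.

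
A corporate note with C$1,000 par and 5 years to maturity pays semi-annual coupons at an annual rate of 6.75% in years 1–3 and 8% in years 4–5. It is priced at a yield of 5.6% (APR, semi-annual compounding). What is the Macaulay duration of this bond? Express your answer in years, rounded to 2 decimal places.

Periodic yield y = 0.028. Discount each cash flow and weight by its period:
  t   CF        PV=CF/(1+0.028)^t    t·PV
  1        33.75        32.8307        32.8307
  2        33.75        31.9365        63.8730
  3        33.75        31.0667        93.2000
  4        33.75        30.2205       120.8819
  5        33.75        29.3974       146.9868
  6        33.75        28.5966       171.5799
  7        40.00        32.9692       230.7843
  8        40.00        32.0712       256.5695
  9        40.00        31.1977       280.7789
  10    1,040.00       789.0458     7,890.4576
  Σ                  1,069.3322     9,287.9426
Price P = Σ PV = 1,069.3322.
Macaulay duration = Σ(t·PV) / P = 9,287.9426 / 1,069.3322 = 8.68574 half-year periods.
In years: 8.68574 / 2 = 4.34287 years.

4.34 years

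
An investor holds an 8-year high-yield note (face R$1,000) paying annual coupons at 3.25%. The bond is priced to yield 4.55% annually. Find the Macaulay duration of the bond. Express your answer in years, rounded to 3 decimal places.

7.127 years

Periodic yield y = 0.0455. Discount each cash flow and weight by its year:
  t   CF        PV=CF/(1+0.0455)^t    t·PV
  1        32.50        31.0856        31.0856
  2        32.50        29.7328        59.4655
  3        32.50        28.4388        85.3164
  4        32.50        27.2011       108.8046
  5        32.50        26.0174       130.0868
  6        32.50        24.8851       149.3105
  7        32.50        23.8021       166.6146
  8     1,032.50       723.2655     5,786.1242
  Σ                    914.4284     6,516.8082
Price P = Σ PV = 914.4284.
Macaulay duration = Σ(t·PV) / P = 6,516.8082 / 914.4284 = 7.12665 years.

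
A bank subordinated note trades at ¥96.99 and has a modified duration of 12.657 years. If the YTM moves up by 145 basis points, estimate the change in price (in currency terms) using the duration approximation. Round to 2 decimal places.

Duration approximation: ΔP/P ≈ -D_mod · Δy = -12.657 × (+0.0145) = -0.1835265.
ΔP ≈ 96.99 × (-0.1835265) = -17.800235235.

-¥17.80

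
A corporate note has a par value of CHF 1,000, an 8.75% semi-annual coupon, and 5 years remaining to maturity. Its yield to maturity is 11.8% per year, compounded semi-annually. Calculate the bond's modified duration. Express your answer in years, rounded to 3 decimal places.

Periodic yield y = 0.059. First find Macaulay duration:
  t   CF        PV=CF/(1+0.059)^t    t·PV
  1        43.75        41.3126        41.3126
  2        43.75        39.0109        78.0218
  3        43.75        36.8375       110.5125
  4        43.75        34.7852       139.1407
  5        43.75        32.8472       164.2360
  6        43.75        31.0172       186.1031
  7        43.75        29.2891       205.0238
  8        43.75        27.6573       221.2587
  9        43.75        26.1165       235.0482
  10    1,043.75       588.3515     5,883.5153
  Σ                    887.2250     7,264.1727
P = 887.2250; Macaulay duration = 7,264.1727 / 887.2250 = 8.18752 half-year periods = 4.09376 years.
Modified duration = D_Mac / (1 + y) = 4.09376 / 1.059 = 3.86568 years.

3.866 years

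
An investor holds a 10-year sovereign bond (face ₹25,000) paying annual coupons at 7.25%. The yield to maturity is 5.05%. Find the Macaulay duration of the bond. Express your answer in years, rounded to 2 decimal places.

Periodic yield y = 0.0505. Discount each cash flow and weight by its year:
  t   CF        PV=CF/(1+0.0505)^t    t·PV
  1     1,812.50     1,725.3689     1,725.3689
  2     1,812.50     1,642.4263     3,284.8527
  3     1,812.50     1,563.4711     4,690.4132
  4     1,812.50     1,488.3113     5,953.2453
  5     1,812.50     1,416.7647     7,083.8236
  6     1,812.50     1,348.6575     8,091.9451
  7     1,812.50     1,283.8244     8,986.7706
  8     1,812.50     1,222.1079     9,776.8634
  9     1,812.50     1,163.3583    10,470.2250
  10   26,812.50    16,382.3704   163,823.7044
  Σ                 29,236.6609   223,887.2121
Price P = Σ PV = 29,236.6609.
Macaulay duration = Σ(t·PV) / P = 223,887.2121 / 29,236.6609 = 7.65776 years.

7.66 years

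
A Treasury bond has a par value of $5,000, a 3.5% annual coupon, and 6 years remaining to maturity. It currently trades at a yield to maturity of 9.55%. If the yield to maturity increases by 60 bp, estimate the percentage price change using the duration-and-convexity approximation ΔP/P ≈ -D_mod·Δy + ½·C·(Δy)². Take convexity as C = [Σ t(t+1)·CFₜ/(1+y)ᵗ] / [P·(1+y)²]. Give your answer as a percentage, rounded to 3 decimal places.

-2.912%

With y = 0.0955:
  t   CF        PV=CF/(1+0.0955)^t    t·PV        t(t+1)·PV
  1       175.00       159.7444       159.7444         319.4888
  2       175.00       145.8187       291.6374         874.9123
  3       175.00       133.1070       399.3210       1,597.2840
  4       175.00       121.5034       486.0137       2,430.0685
  5       175.00       110.9114       554.5569       3,327.3416
  6     5,175.00     2,993.8915    17,963.3492     125,743.4446
  Σ                  3,664.9765    19,854.6227     134,292.5399
P = 3,664.9765; D_Mac = 5.41739 yrs; D_mod = 4.94513 yrs; C = 30.53205.
Duration effect: -4.94513 × (+0.006) = -0.029671
Convexity effect: 0.5 × 30.53205 × (0.006)² = +0.0005496
ΔP/P ≈ -0.029671 + 0.0005496 = -0.029121 = -2.9121%.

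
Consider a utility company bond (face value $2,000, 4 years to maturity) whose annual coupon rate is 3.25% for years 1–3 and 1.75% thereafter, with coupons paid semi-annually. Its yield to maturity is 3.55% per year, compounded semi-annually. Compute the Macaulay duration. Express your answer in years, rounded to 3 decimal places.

3.782 years

Periodic yield y = 0.01775. Discount each cash flow and weight by its period:
  t   CF        PV=CF/(1+0.01775)^t    t·PV
  1        32.50        31.9332        31.9332
  2        32.50        31.3763        62.7525
  3        32.50        30.8290        92.4871
  4        32.50        30.2914       121.1655
  5        32.50        29.7631       148.8154
  6        32.50        29.2440       175.4640
  7        17.50        15.4721       108.3050
  8     2,017.50     1,752.6075    14,020.8596
  Σ                  1,951.5165    14,761.7823
Price P = Σ PV = 1,951.5165.
Macaulay duration = Σ(t·PV) / P = 14,761.7823 / 1,951.5165 = 7.56426 half-year periods.
In years: 7.56426 / 2 = 3.78213 years.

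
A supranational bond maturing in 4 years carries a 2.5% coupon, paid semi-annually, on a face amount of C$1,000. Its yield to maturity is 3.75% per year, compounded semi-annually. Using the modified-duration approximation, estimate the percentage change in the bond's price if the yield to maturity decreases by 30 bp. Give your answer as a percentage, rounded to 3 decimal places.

+1.127%

Periodic yield y = 0.01875. Modified duration first:
  t   CF        PV=CF/(1+0.01875)^t    t·PV
  1        12.50        12.2699        12.2699
  2        12.50        12.0441        24.0882
  3        12.50        11.8224        35.4673
  4        12.50        11.6048        46.4194
  5        12.50        11.3913        56.9563
  6        12.50        11.1816        67.0897
  7        12.50        10.9758        76.8307
  8     1,012.50       872.6781     6,981.4245
  Σ                    953.9681     7,300.5460
P = 953.9681; D_Mac = 7.65282 half-year periods = 3.82641 yrs; D_mod = 3.82641/(1+0.01875) = 3.75599 yrs.
ΔP/P ≈ -D_mod · Δy = -3.75599 × (-0.003) = +0.011268 = +1.1268%.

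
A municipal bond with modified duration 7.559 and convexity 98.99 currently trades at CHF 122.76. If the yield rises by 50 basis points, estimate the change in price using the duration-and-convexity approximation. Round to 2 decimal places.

-CHF 4.49

Duration effect: -D_mod·Δy = -7.559 × (+0.005) = -0.037795
Convexity effect: ½·C·(Δy)² = 0.5 × 98.99 × (0.005)² = +0.001237375
ΔP/P ≈ -0.037795 + 0.001237375 = -0.036557625
ΔP ≈ 122.76 × (-0.036557625) = -4.487814045.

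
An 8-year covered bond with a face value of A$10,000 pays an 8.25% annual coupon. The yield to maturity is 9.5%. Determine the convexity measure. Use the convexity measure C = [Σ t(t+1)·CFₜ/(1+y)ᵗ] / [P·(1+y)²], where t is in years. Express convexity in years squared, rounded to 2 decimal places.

With y = 0.095:
  t   CF        PV=CF/(1+0.095)^t    t·PV        t(t+1)·PV
  1       825.00       753.4247       753.4247       1,506.8493
  2       825.00       688.0590     1,376.1181       4,128.3543
  3       825.00       628.3644     1,885.0933       7,540.3731
  4       825.00       573.8488     2,295.3952      11,476.9758
  5       825.00       524.0628     2,620.3141      15,721.8847
  6       825.00       478.5962     2,871.5771      20,101.0398
  7       825.00       437.0741     3,059.5190      24,476.1520
  8    10,825.00     5,237.3904    41,899.1236     377,092.1121
  Σ                  9,320.8205    56,760.5650     462,043.7412
P = 9,320.8205.
Convexity = Σ t(t+1)·PV / [P·(1+y)²] = 462,043.7412 / (9,320.8205 × 1.199025) = 41.34288.

41.34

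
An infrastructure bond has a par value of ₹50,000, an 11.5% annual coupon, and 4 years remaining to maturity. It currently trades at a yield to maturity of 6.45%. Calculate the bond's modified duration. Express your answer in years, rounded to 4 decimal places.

Periodic yield y = 0.0645. First find Macaulay duration:
  t   CF        PV=CF/(1+0.0645)^t    t·PV
  1     5,750.00     5,401.5970     5,401.5970
  2     5,750.00     5,074.3044    10,148.6087
  3     5,750.00     4,766.8430    14,300.5290
  4    55,750.00    43,417.2396   173,668.9586
  Σ                 58,659.9840   203,519.6932
P = 58,659.9840; Macaulay duration = 203,519.6932 / 58,659.9840 = 3.46948 years.
Modified duration = D_Mac / (1 + y) = 3.46948 / 1.0645 = 3.25926 years.

3.2593 years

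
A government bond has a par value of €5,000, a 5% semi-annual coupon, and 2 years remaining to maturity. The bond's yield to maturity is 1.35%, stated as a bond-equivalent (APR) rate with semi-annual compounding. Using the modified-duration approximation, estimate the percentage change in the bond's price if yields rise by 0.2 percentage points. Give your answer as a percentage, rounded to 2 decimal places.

Periodic yield y = 0.00675. Modified duration first:
  t   CF        PV=CF/(1+0.00675)^t    t·PV
  1       125.00       124.1619       124.1619
  2       125.00       123.3294       246.6589
  3       125.00       122.5025       367.5076
  4     5,125.00     4,988.9289    19,955.7157
  Σ                  5,358.9228    20,694.0441
P = 5,358.9228; D_Mac = 3.86161 half-year periods = 1.93080 yrs; D_mod = 1.93080/(1+0.00675) = 1.91786 yrs.
ΔP/P ≈ -D_mod · Δy = -1.91786 × (+0.002) = -0.003836 = -0.3836%.

-0.38%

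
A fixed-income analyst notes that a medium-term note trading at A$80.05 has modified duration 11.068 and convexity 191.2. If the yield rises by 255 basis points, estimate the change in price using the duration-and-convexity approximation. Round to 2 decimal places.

Duration effect: -D_mod·Δy = -11.068 × (+0.0255) = -0.282234
Convexity effect: ½·C·(Δy)² = 0.5 × 191.2 × (0.0255)² = +0.0621639
ΔP/P ≈ -0.282234 + 0.0621639 = -0.2200701
ΔP ≈ 80.05 × (-0.2200701) = -17.616611505.

-A$17.62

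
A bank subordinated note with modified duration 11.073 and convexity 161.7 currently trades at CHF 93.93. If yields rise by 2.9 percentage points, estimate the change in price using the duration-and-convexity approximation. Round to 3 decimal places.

Duration effect: -D_mod·Δy = -11.073 × (+0.029) = -0.321117
Convexity effect: ½·C·(Δy)² = 0.5 × 161.7 × (0.029)² = +0.06799485
ΔP/P ≈ -0.321117 + 0.06799485 = -0.25312215
ΔP ≈ 93.93 × (-0.25312215) = -23.7757635495.

-CHF 23.776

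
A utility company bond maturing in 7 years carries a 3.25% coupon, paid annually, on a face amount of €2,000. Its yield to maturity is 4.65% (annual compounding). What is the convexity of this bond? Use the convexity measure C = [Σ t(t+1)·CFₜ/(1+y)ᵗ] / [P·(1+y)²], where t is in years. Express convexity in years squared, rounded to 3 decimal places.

44.764

With y = 0.0465:
  t   CF        PV=CF/(1+0.0465)^t    t·PV        t(t+1)·PV
  1        65.00        62.1118        62.1118         124.2236
  2        65.00        59.3519       118.7039         356.1116
  3        65.00        56.7147       170.1441         680.5764
  4        65.00        54.1947       216.7786       1,083.8930
  5        65.00        51.7866       258.9329       1,553.5973
  6        65.00        49.4855       296.9130       2,078.3910
  7     2,065.00     1,502.2611    10,515.8278      84,126.6227
  Σ                  1,835.9063    11,639.4121      90,003.4156
P = 1,835.9063.
Convexity = Σ t(t+1)·PV / [P·(1+y)²] = 90,003.4156 / (1,835.9063 × 1.095162) = 44.76412.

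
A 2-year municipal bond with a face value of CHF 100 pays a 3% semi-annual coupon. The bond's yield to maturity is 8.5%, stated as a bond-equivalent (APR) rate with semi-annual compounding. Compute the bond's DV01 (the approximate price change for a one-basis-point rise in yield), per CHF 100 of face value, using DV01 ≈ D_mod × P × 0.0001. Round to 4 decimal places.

CHF 0.0169

Periodic yield y = 0.0425.
  t   CF        PV=CF/(1+0.0425)^t    t·PV
  1         1.50         1.4388         1.4388
  2         1.50         1.3802         2.7604
  3         1.50         1.3239         3.9718
  4       101.50        85.9334       343.7334
  Σ                     90.0763       351.9044
P = 90.0763; D_Mac = 3.90674 half-year periods = 1.95337 yrs; D_mod = 1.87373 yrs.
DV01 ≈ 1.87373 × 90.0763 × 0.0001 = 0.016878.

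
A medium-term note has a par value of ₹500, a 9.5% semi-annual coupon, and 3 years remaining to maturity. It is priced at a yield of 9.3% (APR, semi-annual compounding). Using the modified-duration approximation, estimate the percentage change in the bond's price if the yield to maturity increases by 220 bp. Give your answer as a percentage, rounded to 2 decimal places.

-5.64%

Periodic yield y = 0.0465. Modified duration first:
  t   CF        PV=CF/(1+0.0465)^t    t·PV
  1        23.75        22.6947        22.6947
  2        23.75        21.6863        43.3726
  3        23.75        20.7227        62.1680
  4        23.75        19.8019        79.2076
  5        23.75        18.9220        94.6101
  6       523.75       398.7389     2,392.4336
  Σ                    502.5665     2,694.4865
P = 502.5665; D_Mac = 5.36145 half-year periods = 2.68073 yrs; D_mod = 2.68073/(1+0.0465) = 2.56161 yrs.
ΔP/P ≈ -D_mod · Δy = -2.56161 × (+0.022) = -0.056355 = -5.6355%.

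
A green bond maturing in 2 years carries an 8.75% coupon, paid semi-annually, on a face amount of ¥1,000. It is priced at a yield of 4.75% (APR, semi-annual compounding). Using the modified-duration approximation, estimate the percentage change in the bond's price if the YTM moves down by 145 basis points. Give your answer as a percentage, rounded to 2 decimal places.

Periodic yield y = 0.02375. Modified duration first:
  t   CF        PV=CF/(1+0.02375)^t    t·PV
  1        43.75        42.7350        42.7350
  2        43.75        41.7436        83.4873
  3        43.75        40.7752       122.3257
  4     1,043.75       950.2127     3,800.8508
  Σ                  1,075.4666     4,049.3988
P = 1,075.4666; D_Mac = 3.76525 half-year periods = 1.88262 yrs; D_mod = 1.88262/(1+0.02375) = 1.83895 yrs.
ΔP/P ≈ -D_mod · Δy = -1.83895 × (-0.0145) = +0.026665 = +2.6665%.

+2.67%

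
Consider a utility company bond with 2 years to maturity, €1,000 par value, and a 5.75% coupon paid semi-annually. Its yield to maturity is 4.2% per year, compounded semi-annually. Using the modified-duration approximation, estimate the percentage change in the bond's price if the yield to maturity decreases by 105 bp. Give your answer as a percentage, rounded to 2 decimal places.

Periodic yield y = 0.021. Modified duration first:
  t   CF        PV=CF/(1+0.021)^t    t·PV
  1        28.75        28.1587        28.1587
  2        28.75        27.5795        55.1590
  3        28.75        27.0122        81.0367
  4     1,028.75       946.6880     3,786.7521
  Σ                  1,029.4384     3,951.1065
P = 1,029.4384; D_Mac = 3.83812 half-year periods = 1.91906 yrs; D_mod = 1.91906/(1+0.021) = 1.87959 yrs.
ΔP/P ≈ -D_mod · Δy = -1.87959 × (-0.0105) = +0.019736 = +1.9736%.

+1.97%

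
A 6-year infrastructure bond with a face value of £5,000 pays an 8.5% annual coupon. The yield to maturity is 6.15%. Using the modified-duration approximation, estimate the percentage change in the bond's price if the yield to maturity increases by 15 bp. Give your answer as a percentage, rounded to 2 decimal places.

-0.71%

Periodic yield y = 0.0615. Modified duration first:
  t   CF        PV=CF/(1+0.0615)^t    t·PV
  1       425.00       400.3768       400.3768
  2       425.00       377.1802       754.3605
  3       425.00       355.3276     1,065.9828
  4       425.00       334.7410     1,338.9641
  5       425.00       315.3472     1,576.7358
  6     5,425.00     3,792.0997    22,752.5984
  Σ                  5,575.0726    27,889.0185
P = 5,575.0726; D_Mac = 5.00245 yrs; D_mod = 5.00245/(1+0.0615) = 4.71262 yrs.
ΔP/P ≈ -D_mod · Δy = -4.71262 × (+0.0015) = -0.007069 = -0.7069%.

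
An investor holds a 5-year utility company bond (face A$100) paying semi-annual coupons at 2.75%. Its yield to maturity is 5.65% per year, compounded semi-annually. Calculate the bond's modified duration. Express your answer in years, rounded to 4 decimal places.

4.5517 years

Periodic yield y = 0.02825. First find Macaulay duration:
  t   CF        PV=CF/(1+0.02825)^t    t·PV
  1        1.375         1.3372         1.3372
  2        1.375         1.3005         2.6010
  3        1.375         1.2648         3.7943
  4        1.375         1.2300         4.9200
  5        1.375         1.1962         5.9811
  6        1.375         1.1633         6.9801
  7        1.375         1.1314         7.9197
  8        1.375         1.1003         8.8024
  9        1.375         1.0701         9.6307
  10     101.375        76.7262       767.2620
  Σ                     87.5200       819.2285
P = 87.5200; Macaulay duration = 819.2285 / 87.5200 = 9.36047 half-year periods = 4.68024 years.
Modified duration = D_Mac / (1 + y) = 4.68024 / 1.02825 = 4.55165 years.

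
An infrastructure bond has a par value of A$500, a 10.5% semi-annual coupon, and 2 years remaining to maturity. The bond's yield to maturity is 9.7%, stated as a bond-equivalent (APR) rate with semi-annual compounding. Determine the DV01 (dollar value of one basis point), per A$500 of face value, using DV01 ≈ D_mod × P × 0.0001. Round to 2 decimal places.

Periodic yield y = 0.0485.
  t   CF        PV=CF/(1+0.0485)^t    t·PV
  1        26.25        25.0358        25.0358
  2        26.25        23.8777        47.7554
  3        26.25        22.7732        68.3196
  4       526.25       435.4300     1,741.7201
  Σ                    507.1167     1,882.8308
P = 507.1167; D_Mac = 3.71282 half-year periods = 1.85641 yrs; D_mod = 1.77054 yrs.
DV01 ≈ 1.77054 × 507.1167 × 0.0001 = 0.089787.

A$0.09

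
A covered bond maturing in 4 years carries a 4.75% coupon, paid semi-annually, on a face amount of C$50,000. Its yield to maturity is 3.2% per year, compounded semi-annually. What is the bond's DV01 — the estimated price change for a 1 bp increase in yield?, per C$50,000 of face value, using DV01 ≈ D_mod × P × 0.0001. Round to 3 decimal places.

Periodic yield y = 0.016.
  t   CF        PV=CF/(1+0.016)^t    t·PV
  1     1,187.50     1,168.7992     1,168.7992
  2     1,187.50     1,150.3929     2,300.7859
  3     1,187.50     1,132.2765     3,396.8295
  4     1,187.50     1,114.4454     4,457.7815
  5     1,187.50     1,096.8951     5,484.4753
  6     1,187.50     1,079.6211     6,477.7267
  7     1,187.50     1,062.6192     7,438.3345
  8    51,187.50    45,083.1503   360,665.2021
  Σ                 52,888.1997   391,389.9346
P = 52,888.1997; D_Mac = 7.40033 half-year periods = 3.70016 yrs; D_mod = 3.64189 yrs.
DV01 ≈ 3.64189 × 52,888.1997 × 0.0001 = 19.261316.

C$19.261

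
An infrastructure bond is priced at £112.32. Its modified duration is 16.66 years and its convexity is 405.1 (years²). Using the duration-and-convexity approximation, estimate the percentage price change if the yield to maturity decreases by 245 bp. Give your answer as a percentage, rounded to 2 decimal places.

+52.98%

Duration effect: -D_mod·Δy = -16.66 × (-0.0245) = +0.408170
Convexity effect: ½·C·(Δy)² = 0.5 × 405.1 × (-0.0245)² = +0.1215806375
ΔP/P ≈ +0.408170 + 0.1215806375 = +0.5297506375
= +52.97506375%.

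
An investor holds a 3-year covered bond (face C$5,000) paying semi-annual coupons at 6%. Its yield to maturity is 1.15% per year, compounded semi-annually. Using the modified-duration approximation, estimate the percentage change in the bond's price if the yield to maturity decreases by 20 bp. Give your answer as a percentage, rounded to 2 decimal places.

Periodic yield y = 0.00575. Modified duration first:
  t   CF        PV=CF/(1+0.00575)^t    t·PV
  1       150.00       149.1424       149.1424
  2       150.00       148.2898       296.5795
  3       150.00       147.4420       442.3259
  4       150.00       146.5990       586.3961
  5       150.00       145.7609       728.8045
  6     5,150.00     4,975.8466    29,855.0795
  Σ                  5,713.0807    32,058.3280
P = 5,713.0807; D_Mac = 5.61139 half-year periods = 2.80570 yrs; D_mod = 2.80570/(1+0.00575) = 2.78965 yrs.
ΔP/P ≈ -D_mod · Δy = -2.78965 × (-0.002) = +0.005579 = +0.5579%.

+0.56%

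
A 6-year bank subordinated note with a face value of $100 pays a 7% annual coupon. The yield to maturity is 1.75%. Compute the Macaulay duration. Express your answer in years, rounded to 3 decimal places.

5.222 years

Periodic yield y = 0.0175. Discount each cash flow and weight by its year:
  t   CF        PV=CF/(1+0.0175)^t    t·PV
  1         7.00         6.8796         6.8796
  2         7.00         6.7613        13.5226
  3         7.00         6.6450        19.9350
  4         7.00         6.5307        26.1228
  5         7.00         6.4184        32.0919
  6       107.00        96.4223       578.5335
  Σ                    129.6572       677.0855
Price P = Σ PV = 129.6572.
Macaulay duration = Σ(t·PV) / P = 677.0855 / 129.6572 = 5.22212 years.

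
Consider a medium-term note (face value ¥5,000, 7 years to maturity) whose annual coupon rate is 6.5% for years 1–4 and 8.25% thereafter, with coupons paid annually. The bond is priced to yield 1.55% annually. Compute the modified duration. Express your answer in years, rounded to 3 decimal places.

Periodic yield y = 0.0155. First find Macaulay duration:
  t   CF        PV=CF/(1+0.0155)^t    t·PV
  1       325.00       320.0394       320.0394
  2       325.00       315.1545       630.3090
  3       325.00       310.3442       931.0325
  4       325.00       305.6072     1,222.4290
  5       412.50       381.9657     1,909.8283
  6       412.50       376.1356     2,256.8133
  7     5,412.50     4,860.0240    34,020.1681
  Σ                  6,869.2705    41,290.6195
P = 6,869.2705; Macaulay duration = 41,290.6195 / 6,869.2705 = 6.01092 years.
Modified duration = D_Mac / (1 + y) = 6.01092 / 1.0155 = 5.91917 years.

5.919 years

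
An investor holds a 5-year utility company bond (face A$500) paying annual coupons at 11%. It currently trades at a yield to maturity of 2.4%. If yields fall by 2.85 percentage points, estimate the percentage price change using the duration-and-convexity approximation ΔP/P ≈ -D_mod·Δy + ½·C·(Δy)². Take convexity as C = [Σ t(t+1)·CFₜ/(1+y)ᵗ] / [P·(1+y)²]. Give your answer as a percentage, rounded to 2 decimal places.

With y = 0.024:
  t   CF        PV=CF/(1+0.024)^t    t·PV        t(t+1)·PV
  1        55.00        53.7109        53.7109         107.4219
  2        55.00        52.4521       104.9042         314.7125
  3        55.00        51.2227       153.6682         614.6729
  4        55.00        50.0222       200.0888       1,000.4442
  5       555.00       492.9390     2,464.6951      14,788.1707
  Σ                    700.3470     2,977.0673      16,825.4222
P = 700.3470; D_Mac = 4.25085 yrs; D_mod = 4.15122 yrs; C = 22.91146.
Duration effect: -4.15122 × (-0.0285) = +0.118310
Convexity effect: 0.5 × 22.91146 × (-0.0285)² = +0.0093049
ΔP/P ≈ +0.118310 + 0.0093049 = +0.127615 = +12.7615%.

+12.76%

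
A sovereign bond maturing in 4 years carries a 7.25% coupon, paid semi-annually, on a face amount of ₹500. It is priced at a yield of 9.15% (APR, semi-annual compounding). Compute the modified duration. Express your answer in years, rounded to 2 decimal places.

3.37 years

Periodic yield y = 0.04575. First find Macaulay duration:
  t   CF        PV=CF/(1+0.04575)^t    t·PV
  1       18.125        17.3321        17.3321
  2       18.125        16.5738        33.1476
  3       18.125        15.8487        47.5462
  4       18.125        15.1554        60.6215
  5       18.125        14.4923        72.4617
  6       18.125        13.8583        83.1500
  7       18.125        13.2520        92.7643
  8      518.125       362.2526     2,898.0211
  Σ                    468.7653     3,305.0445
P = 468.7653; Macaulay duration = 3,305.0445 / 468.7653 = 7.05053 half-year periods = 3.52527 years.
Modified duration = D_Mac / (1 + y) = 3.52527 / 1.04575 = 3.37104 years.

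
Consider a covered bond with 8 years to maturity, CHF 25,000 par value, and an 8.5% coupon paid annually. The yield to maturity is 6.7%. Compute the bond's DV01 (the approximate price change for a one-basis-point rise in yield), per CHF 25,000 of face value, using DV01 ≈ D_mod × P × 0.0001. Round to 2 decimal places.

CHF 16.16

Periodic yield y = 0.067.
  t   CF        PV=CF/(1+0.067)^t    t·PV
  1     2,125.00     1,991.5651     1,991.5651
  2     2,125.00     1,866.5090     3,733.0181
  3     2,125.00     1,749.3056     5,247.9167
  4     2,125.00     1,639.4616     6,557.8465
  5     2,125.00     1,536.5151     7,682.5756
  6     2,125.00     1,440.0329     8,640.1975
  7     2,125.00     1,349.6091     9,447.2637
  8    27,125.00    16,145.6075   129,164.8603
  Σ                 27,718.6060   172,465.2434
P = 27,718.6060; D_Mac = 6.22200 yrs; D_mod = 5.83131 yrs.
DV01 ≈ 5.83131 × 27,718.6060 × 0.0001 = 16.163565.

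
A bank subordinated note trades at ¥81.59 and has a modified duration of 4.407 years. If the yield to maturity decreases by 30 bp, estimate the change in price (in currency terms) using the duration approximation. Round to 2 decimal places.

Duration approximation: ΔP/P ≈ -D_mod · Δy = -4.407 × (-0.003) = +0.013221.
ΔP ≈ 81.59 × (+0.013221) = +1.07870139.

+¥1.08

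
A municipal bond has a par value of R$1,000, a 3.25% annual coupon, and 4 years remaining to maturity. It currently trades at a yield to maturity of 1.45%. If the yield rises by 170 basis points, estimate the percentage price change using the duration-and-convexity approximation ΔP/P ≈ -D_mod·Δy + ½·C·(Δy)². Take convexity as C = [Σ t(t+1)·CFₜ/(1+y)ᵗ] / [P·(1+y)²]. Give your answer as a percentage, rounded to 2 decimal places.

With y = 0.0145:
  t   CF        PV=CF/(1+0.0145)^t    t·PV        t(t+1)·PV
  1        32.50        32.0355        32.0355          64.0710
  2        32.50        31.5776        63.1552         189.4657
  3        32.50        31.1263        93.3788         373.5153
  4     1,032.50       974.7244     3,898.8978      19,494.4888
  Σ                  1,069.4638     4,087.4673      20,121.5407
P = 1,069.4638; D_Mac = 3.82198 yrs; D_mod = 3.76735 yrs; C = 18.28062.
Duration effect: -3.76735 × (+0.017) = -0.064045
Convexity effect: 0.5 × 18.28062 × (0.017)² = +0.0026416
ΔP/P ≈ -0.064045 + 0.0026416 = -0.061403 = -6.1403%.

-6.14%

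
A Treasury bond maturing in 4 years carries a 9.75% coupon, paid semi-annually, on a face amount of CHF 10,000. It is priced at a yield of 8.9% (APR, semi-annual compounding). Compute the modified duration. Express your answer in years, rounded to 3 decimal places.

Periodic yield y = 0.0445. First find Macaulay duration:
  t   CF        PV=CF/(1+0.0445)^t    t·PV
  1       487.50       466.7305       466.7305
  2       487.50       446.8459       893.6917
  3       487.50       427.8084     1,283.4251
  4       487.50       409.5820     1,638.3279
  5       487.50       392.1321     1,960.6605
  6       487.50       375.4257     2,252.5540
  7       487.50       359.4310     2,516.0169
  8    10,487.50     7,402.9432    59,223.5459
  Σ                 10,280.8987    70,234.9525
P = 10,280.8987; Macaulay duration = 70,234.9525 / 10,280.8987 = 6.83160 half-year periods = 3.41580 years.
Modified duration = D_Mac / (1 + y) = 3.41580 / 1.0445 = 3.27027 years.

3.270 years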